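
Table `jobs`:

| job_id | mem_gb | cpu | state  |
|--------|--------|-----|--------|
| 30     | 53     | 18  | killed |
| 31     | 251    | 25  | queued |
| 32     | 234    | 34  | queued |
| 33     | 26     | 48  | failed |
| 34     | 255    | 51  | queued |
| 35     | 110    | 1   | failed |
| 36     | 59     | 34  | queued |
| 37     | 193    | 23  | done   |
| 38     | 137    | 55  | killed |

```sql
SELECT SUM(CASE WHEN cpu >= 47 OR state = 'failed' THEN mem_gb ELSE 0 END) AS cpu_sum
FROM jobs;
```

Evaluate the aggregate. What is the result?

job_id=30: ✗
job_id=31: ✗
job_id=32: ✗
job_id=33: ✓ → 26
job_id=34: ✓ → 255
job_id=35: ✓ → 110
job_id=36: ✗
job_id=37: ✗
job_id=38: ✓ → 137
cpu_sum = 26 + 255 + 110 + 137 = 528

528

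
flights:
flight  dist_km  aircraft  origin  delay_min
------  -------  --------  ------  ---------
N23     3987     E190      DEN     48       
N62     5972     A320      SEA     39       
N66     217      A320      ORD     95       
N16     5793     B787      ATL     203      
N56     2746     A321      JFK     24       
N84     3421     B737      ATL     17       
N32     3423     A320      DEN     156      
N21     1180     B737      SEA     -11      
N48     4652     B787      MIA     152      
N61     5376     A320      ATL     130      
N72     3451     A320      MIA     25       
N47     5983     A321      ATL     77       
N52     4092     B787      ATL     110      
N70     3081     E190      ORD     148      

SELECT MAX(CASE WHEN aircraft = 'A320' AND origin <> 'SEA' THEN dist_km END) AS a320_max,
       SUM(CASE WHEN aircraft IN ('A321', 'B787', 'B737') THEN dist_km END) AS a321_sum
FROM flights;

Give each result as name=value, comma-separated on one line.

a320_max=5376, a321_sum=27867

[a320_max: aircraft = 'A320' AND origin <> 'SEA']
flight=N23: ✗
flight=N62: ✗
flight=N66: ✓ → 217
flight=N16: ✗
flight=N56: ✗
flight=N84: ✗
flight=N32: ✓ → 3423
flight=N21: ✗
flight=N48: ✗
flight=N61: ✓ → 5376
flight=N72: ✓ → 3451
flight=N47: ✗
flight=N52: ✗
flight=N70: ✗
a320_max = MAX(217, 3423, 5376, 3451) = 5376
—
[a321_sum: aircraft IN ('A321', 'B787', 'B737')]
flight=N23: ✗
flight=N62: ✗
flight=N66: ✗
flight=N16: ✓ → 5793
flight=N56: ✓ → 2746
flight=N84: ✓ → 3421
flight=N32: ✗
flight=N21: ✓ → 1180
flight=N48: ✓ → 4652
flight=N61: ✗
flight=N72: ✗
flight=N47: ✓ → 5983
flight=N52: ✓ → 4092
flight=N70: ✗
a321_sum = 5793 + 2746 + 3421 + 1180 + 4652 + 5983 + 4092 = 27867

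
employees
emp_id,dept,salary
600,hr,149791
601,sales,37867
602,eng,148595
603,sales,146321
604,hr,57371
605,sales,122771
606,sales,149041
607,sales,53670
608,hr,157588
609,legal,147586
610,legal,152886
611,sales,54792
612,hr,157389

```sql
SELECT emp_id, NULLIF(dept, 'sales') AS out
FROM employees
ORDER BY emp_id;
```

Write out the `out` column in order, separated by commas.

hr, NULL, eng, NULL, hr, NULL, NULL, NULL, hr, legal, legal, NULL, hr

emp_id=600: dept=hr vs sales: differ → hr
emp_id=601: dept=sales vs sales: equal → NULL
emp_id=602: dept=eng vs sales: differ → eng
emp_id=603: dept=sales vs sales: equal → NULL
emp_id=604: dept=hr vs sales: differ → hr
emp_id=605: dept=sales vs sales: equal → NULL
emp_id=606: dept=sales vs sales: equal → NULL
emp_id=607: dept=sales vs sales: equal → NULL
emp_id=608: dept=hr vs sales: differ → hr
emp_id=609: dept=legal vs sales: differ → legal
emp_id=610: dept=legal vs sales: differ → legal
emp_id=611: dept=sales vs sales: equal → NULL
emp_id=612: dept=hr vs sales: differ → hr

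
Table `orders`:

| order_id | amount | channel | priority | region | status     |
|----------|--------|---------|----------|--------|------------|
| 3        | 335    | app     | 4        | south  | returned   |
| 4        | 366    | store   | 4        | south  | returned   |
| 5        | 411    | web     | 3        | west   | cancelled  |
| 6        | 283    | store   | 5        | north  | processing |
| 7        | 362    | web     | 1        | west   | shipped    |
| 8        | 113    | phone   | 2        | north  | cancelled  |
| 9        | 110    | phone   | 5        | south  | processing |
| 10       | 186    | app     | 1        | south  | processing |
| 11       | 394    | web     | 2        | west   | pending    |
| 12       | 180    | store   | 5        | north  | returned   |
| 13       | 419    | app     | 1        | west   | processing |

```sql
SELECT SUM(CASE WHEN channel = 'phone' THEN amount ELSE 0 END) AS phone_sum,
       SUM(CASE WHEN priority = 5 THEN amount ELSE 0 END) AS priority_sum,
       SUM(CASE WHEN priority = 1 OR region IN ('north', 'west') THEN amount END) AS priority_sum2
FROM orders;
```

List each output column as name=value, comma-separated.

phone_sum=223, priority_sum=573, priority_sum2=2348

[phone_sum: channel = 'phone']
order_id=3: ✗
order_id=4: ✗
order_id=5: ✗
order_id=6: ✗
order_id=7: ✗
order_id=8: ✓ → 113
order_id=9: ✓ → 110
order_id=10: ✗
order_id=11: ✗
order_id=12: ✗
order_id=13: ✗
phone_sum = 113 + 110 = 223
—
[priority_sum: priority = 5]
order_id=3: ✗
order_id=4: ✗
order_id=5: ✗
order_id=6: ✓ → 283
order_id=7: ✗
order_id=8: ✗
order_id=9: ✓ → 110
order_id=10: ✗
order_id=11: ✗
order_id=12: ✓ → 180
order_id=13: ✗
priority_sum = 283 + 110 + 180 = 573
—
[priority_sum2: priority = 1 OR region IN ('north', 'west')]
order_id=3: ✗
order_id=4: ✗
order_id=5: ✓ → 411
order_id=6: ✓ → 283
order_id=7: ✓ → 362
order_id=8: ✓ → 113
order_id=9: ✗
order_id=10: ✓ → 186
order_id=11: ✓ → 394
order_id=12: ✓ → 180
order_id=13: ✓ → 419
priority_sum2 = 411 + 283 + 362 + 113 + 186 + 394 + 180 + 419 = 2348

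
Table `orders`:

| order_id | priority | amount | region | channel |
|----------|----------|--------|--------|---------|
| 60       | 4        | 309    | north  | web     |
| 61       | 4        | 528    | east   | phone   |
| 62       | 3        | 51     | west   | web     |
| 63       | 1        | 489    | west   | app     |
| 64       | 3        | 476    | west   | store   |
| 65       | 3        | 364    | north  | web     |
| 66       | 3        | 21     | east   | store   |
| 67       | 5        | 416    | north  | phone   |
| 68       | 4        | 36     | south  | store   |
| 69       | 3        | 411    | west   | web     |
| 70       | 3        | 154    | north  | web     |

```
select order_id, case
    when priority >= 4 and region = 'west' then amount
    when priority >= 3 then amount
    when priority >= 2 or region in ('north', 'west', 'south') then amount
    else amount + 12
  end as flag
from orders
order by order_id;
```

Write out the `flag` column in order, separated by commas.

309, 528, 51, 489, 476, 364, 21, 416, 36, 411, 154

order_id=60: priority >= 3 → 309
order_id=61: priority >= 3 → 528
order_id=62: priority >= 3 → 51
order_id=63: priority >= 2 or region in ('north', 'west', 'south') → 489
order_id=64: priority >= 3 → 476
order_id=65: priority >= 3 → 364
order_id=66: priority >= 3 → 21
order_id=67: priority >= 3 → 416
order_id=68: priority >= 3 → 36
order_id=69: priority >= 3 → 411
order_id=70: priority >= 3 → 154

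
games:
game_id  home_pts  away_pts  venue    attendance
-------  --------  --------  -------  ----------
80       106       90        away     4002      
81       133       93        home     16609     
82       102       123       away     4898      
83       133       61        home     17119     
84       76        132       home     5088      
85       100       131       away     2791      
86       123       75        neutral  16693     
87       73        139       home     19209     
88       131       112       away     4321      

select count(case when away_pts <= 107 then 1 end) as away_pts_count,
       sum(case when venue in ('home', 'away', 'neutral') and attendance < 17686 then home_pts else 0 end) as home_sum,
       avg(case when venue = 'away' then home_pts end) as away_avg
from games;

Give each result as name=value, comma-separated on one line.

[away_pts_count: away_pts <= 107]
game_id=80: ✓ → 1
game_id=81: ✓ → 1
game_id=82: ✗
game_id=83: ✓ → 1
game_id=84: ✗
game_id=85: ✗
game_id=86: ✓ → 1
game_id=87: ✗
game_id=88: ✗
away_pts_count = COUNT(1, 1, 1, 1) = 4
—
[home_sum: venue in ('home', 'away', 'neutral') and attendance < 17686]
game_id=80: ✓ → 106
game_id=81: ✓ → 133
game_id=82: ✓ → 102
game_id=83: ✓ → 133
game_id=84: ✓ → 76
game_id=85: ✓ → 100
game_id=86: ✓ → 123
game_id=87: ✗
game_id=88: ✓ → 131
home_sum = 106 + 133 + 102 + 133 + 76 + 100 + 123 + 131 = 904
—
[away_avg: venue = 'away']
game_id=80: ✓ → 106
game_id=81: ✗
game_id=82: ✓ → 102
game_id=83: ✗
game_id=84: ✗
game_id=85: ✓ → 100
game_id=86: ✗
game_id=87: ✗
game_id=88: ✓ → 131
away_avg = (106 + 102 + 100 + 131) / 4 = 109.75

away_pts_count=4, home_sum=904, away_avg=109.75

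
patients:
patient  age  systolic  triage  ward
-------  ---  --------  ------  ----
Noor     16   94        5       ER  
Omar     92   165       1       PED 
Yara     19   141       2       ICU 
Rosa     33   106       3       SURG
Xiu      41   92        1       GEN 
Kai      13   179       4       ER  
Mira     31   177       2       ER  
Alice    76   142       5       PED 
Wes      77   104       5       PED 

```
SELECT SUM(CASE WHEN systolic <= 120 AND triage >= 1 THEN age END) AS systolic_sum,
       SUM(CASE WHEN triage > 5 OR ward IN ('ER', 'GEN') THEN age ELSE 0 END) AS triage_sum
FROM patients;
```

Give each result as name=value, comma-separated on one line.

systolic_sum=167, triage_sum=101

[systolic_sum: systolic <= 120 AND triage >= 1]
patient=Noor: ✓ → 16
patient=Omar: ✗
patient=Yara: ✗
patient=Rosa: ✓ → 33
patient=Xiu: ✓ → 41
patient=Kai: ✗
patient=Mira: ✗
patient=Alice: ✗
patient=Wes: ✓ → 77
systolic_sum = 16 + 33 + 41 + 77 = 167
—
[triage_sum: triage > 5 OR ward IN ('ER', 'GEN')]
patient=Noor: ✓ → 16
patient=Omar: ✗
patient=Yara: ✗
patient=Rosa: ✗
patient=Xiu: ✓ → 41
patient=Kai: ✓ → 13
patient=Mira: ✓ → 31
patient=Alice: ✗
patient=Wes: ✗
triage_sum = 16 + 41 + 13 + 31 = 101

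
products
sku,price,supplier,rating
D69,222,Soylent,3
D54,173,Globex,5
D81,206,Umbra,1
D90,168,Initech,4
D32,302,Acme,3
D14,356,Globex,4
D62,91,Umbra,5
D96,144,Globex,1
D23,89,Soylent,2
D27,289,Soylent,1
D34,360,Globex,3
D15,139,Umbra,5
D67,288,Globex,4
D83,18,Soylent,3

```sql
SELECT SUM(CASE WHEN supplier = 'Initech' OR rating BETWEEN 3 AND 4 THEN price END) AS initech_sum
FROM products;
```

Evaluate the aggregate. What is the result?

sku=D69: ✓ → 222
sku=D54: ✗
sku=D81: ✗
sku=D90: ✓ → 168
sku=D32: ✓ → 302
sku=D14: ✓ → 356
sku=D62: ✗
sku=D96: ✗
sku=D23: ✗
sku=D27: ✗
sku=D34: ✓ → 360
sku=D15: ✗
sku=D67: ✓ → 288
sku=D83: ✓ → 18
initech_sum = 222 + 168 + 302 + 356 + 360 + 288 + 18 = 1714

1714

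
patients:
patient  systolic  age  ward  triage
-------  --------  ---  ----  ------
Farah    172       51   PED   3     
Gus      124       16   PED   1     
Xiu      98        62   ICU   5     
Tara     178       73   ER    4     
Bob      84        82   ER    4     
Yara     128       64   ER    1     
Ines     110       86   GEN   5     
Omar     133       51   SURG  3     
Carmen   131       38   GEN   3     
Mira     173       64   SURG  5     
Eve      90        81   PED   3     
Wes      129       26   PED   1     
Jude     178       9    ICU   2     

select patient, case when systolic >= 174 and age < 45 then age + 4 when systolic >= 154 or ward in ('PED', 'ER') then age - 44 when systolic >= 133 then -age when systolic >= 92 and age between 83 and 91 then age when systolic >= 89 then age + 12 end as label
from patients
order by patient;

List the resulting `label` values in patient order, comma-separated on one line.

38, 50, 37, 7, -28, 86, 13, 20, -51, 29, -18, 74, 20

patient=Bob: systolic >= 154 or ward in ('PED', 'ER') → 38
patient=Carmen: systolic >= 89 → 50
patient=Eve: systolic >= 154 or ward in ('PED', 'ER') → 37
patient=Farah: systolic >= 154 or ward in ('PED', 'ER') → 7
patient=Gus: systolic >= 154 or ward in ('PED', 'ER') → -28
patient=Ines: systolic >= 92 and age between 83 and 91 → 86
patient=Jude: systolic >= 174 and age < 45 → 13
patient=Mira: systolic >= 154 or ward in ('PED', 'ER') → 20
patient=Omar: systolic >= 133 → -51
patient=Tara: systolic >= 154 or ward in ('PED', 'ER') → 29
patient=Wes: systolic >= 154 or ward in ('PED', 'ER') → -18
patient=Xiu: systolic >= 89 → 74
patient=Yara: systolic >= 154 or ward in ('PED', 'ER') → 20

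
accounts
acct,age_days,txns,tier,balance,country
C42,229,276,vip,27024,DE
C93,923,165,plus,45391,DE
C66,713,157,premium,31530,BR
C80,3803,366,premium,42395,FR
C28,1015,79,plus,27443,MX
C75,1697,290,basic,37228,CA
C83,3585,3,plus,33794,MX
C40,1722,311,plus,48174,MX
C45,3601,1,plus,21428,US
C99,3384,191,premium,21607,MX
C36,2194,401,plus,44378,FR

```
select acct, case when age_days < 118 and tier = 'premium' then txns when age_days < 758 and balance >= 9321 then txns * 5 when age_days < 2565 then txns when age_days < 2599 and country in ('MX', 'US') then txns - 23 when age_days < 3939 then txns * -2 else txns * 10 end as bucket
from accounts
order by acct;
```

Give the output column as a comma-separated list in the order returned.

acct=C28: age_days < 2565 → 79
acct=C36: age_days < 2565 → 401
acct=C40: age_days < 2565 → 311
acct=C42: age_days < 758 and balance >= 9321 → 1380
acct=C45: age_days < 3939 → -2
acct=C66: age_days < 758 and balance >= 9321 → 785
acct=C75: age_days < 2565 → 290
acct=C80: age_days < 3939 → -732
acct=C83: age_days < 3939 → -6
acct=C93: age_days < 2565 → 165
acct=C99: age_days < 3939 → -382

79, 401, 311, 1380, -2, 785, 290, -732, -6, 165, -382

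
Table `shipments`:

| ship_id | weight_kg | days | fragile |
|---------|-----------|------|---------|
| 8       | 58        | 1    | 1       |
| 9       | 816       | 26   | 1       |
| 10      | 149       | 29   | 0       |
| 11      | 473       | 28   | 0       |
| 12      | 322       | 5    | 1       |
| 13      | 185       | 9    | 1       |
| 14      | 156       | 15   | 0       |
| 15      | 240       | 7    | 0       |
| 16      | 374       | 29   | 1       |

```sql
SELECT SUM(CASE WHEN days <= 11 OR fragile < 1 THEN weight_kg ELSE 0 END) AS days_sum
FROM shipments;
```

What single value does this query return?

ship_id=8: ✓ → 58
ship_id=9: ✗
ship_id=10: ✓ → 149
ship_id=11: ✓ → 473
ship_id=12: ✓ → 322
ship_id=13: ✓ → 185
ship_id=14: ✓ → 156
ship_id=15: ✓ → 240
ship_id=16: ✗
days_sum = 58 + 149 + 473 + 322 + 185 + 156 + 240 = 1583

1583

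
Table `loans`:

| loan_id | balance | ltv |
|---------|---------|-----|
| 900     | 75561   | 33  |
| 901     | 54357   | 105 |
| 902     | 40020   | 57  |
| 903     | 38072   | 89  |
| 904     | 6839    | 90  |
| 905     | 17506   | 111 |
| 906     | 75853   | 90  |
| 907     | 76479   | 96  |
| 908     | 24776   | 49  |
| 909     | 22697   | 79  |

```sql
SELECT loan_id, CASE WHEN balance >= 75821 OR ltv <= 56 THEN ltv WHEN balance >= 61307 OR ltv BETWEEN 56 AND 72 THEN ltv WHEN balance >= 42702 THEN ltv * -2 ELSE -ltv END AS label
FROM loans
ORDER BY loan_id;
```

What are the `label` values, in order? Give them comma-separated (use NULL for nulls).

33, -210, 57, -89, -90, -111, 90, 96, 49, -79

loan_id=900: balance >= 75821 OR ltv <= 56 → 33
loan_id=901: balance >= 42702 → -210
loan_id=902: balance >= 61307 OR ltv BETWEEN 56 AND 72 → 57
loan_id=903: ELSE → -89
loan_id=904: ELSE → -90
loan_id=905: ELSE → -111
loan_id=906: balance >= 75821 OR ltv <= 56 → 90
loan_id=907: balance >= 75821 OR ltv <= 56 → 96
loan_id=908: balance >= 75821 OR ltv <= 56 → 49
loan_id=909: ELSE → -79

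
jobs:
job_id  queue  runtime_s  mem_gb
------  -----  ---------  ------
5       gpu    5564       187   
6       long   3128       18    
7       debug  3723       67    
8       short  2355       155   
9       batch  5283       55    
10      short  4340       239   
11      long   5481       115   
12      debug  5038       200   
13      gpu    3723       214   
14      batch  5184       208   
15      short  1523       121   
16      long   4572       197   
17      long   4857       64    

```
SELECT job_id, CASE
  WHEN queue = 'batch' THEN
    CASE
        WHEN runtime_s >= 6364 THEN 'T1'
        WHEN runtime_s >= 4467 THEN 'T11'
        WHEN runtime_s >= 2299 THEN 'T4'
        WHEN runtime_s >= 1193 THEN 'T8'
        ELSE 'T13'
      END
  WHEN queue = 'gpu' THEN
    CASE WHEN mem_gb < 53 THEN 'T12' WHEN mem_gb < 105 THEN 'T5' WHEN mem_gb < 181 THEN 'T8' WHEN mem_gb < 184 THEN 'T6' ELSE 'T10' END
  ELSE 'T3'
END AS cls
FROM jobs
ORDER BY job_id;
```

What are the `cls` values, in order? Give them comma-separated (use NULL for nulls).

T10, T3, T3, T3, T11, T3, T3, T3, T10, T11, T3, T3, T3

job_id=5: queue='gpu' → inner[ELSE] → T10
job_id=6: queue='long' → outer ELSE → T3
job_id=7: queue='debug' → outer ELSE → T3
job_id=8: queue='short' → outer ELSE → T3
job_id=9: queue='batch' → inner[runtime_s >= 4467] → T11
job_id=10: queue='short' → outer ELSE → T3
job_id=11: queue='long' → outer ELSE → T3
job_id=12: queue='debug' → outer ELSE → T3
job_id=13: queue='gpu' → inner[ELSE] → T10
job_id=14: queue='batch' → inner[runtime_s >= 4467] → T11
job_id=15: queue='short' → outer ELSE → T3
job_id=16: queue='long' → outer ELSE → T3
job_id=17: queue='long' → outer ELSE → T3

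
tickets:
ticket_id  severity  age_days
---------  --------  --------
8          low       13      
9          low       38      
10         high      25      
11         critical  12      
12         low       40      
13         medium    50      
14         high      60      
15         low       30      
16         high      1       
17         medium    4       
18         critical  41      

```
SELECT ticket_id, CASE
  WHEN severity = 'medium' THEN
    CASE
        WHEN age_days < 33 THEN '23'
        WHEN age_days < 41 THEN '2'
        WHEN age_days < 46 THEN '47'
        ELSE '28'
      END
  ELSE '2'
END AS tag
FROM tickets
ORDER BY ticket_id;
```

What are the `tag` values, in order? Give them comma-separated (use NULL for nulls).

2, 2, 2, 2, 2, 28, 2, 2, 2, 23, 2

ticket_id=8: severity='low' → outer ELSE → 2
ticket_id=9: severity='low' → outer ELSE → 2
ticket_id=10: severity='high' → outer ELSE → 2
ticket_id=11: severity='critical' → outer ELSE → 2
ticket_id=12: severity='low' → outer ELSE → 2
ticket_id=13: severity='medium' → inner[ELSE] → 28
ticket_id=14: severity='high' → outer ELSE → 2
ticket_id=15: severity='low' → outer ELSE → 2
ticket_id=16: severity='high' → outer ELSE → 2
ticket_id=17: severity='medium' → inner[age_days < 33] → 23
ticket_id=18: severity='critical' → outer ELSE → 2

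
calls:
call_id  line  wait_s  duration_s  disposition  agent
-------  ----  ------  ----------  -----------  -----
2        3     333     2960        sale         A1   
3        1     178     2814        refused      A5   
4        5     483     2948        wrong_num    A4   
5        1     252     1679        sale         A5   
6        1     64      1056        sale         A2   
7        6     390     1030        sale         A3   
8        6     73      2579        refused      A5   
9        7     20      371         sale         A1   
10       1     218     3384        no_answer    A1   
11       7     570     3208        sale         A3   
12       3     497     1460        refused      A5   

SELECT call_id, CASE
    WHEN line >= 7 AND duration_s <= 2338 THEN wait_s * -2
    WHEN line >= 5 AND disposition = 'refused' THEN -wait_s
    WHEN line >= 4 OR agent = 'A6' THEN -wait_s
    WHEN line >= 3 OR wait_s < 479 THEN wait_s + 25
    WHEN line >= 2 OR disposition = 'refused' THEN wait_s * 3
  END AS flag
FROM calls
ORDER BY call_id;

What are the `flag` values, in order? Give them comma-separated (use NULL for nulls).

358, 203, -483, 277, 89, -390, -73, -40, 243, -570, 522

call_id=2: line >= 3 OR wait_s < 479 → 358
call_id=3: line >= 3 OR wait_s < 479 → 203
call_id=4: line >= 4 OR agent = 'A6' → -483
call_id=5: line >= 3 OR wait_s < 479 → 277
call_id=6: line >= 3 OR wait_s < 479 → 89
call_id=7: line >= 4 OR agent = 'A6' → -390
call_id=8: line >= 5 AND disposition = 'refused' → -73
call_id=9: line >= 7 AND duration_s <= 2338 → -40
call_id=10: line >= 3 OR wait_s < 479 → 243
call_id=11: line >= 4 OR agent = 'A6' → -570
call_id=12: line >= 3 OR wait_s < 479 → 522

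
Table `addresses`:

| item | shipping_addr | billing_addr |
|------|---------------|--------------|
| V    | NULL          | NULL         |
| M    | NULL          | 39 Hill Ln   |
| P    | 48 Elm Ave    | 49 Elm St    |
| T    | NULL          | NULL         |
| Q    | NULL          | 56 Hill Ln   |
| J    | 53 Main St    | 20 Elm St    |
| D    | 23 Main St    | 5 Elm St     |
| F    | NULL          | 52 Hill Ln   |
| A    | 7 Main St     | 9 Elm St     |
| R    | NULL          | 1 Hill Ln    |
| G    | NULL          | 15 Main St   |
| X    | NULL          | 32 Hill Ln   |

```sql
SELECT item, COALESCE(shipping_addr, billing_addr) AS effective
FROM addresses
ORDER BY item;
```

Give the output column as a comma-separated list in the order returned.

item=A: shipping_addr=7 Main St → 7 Main St
item=D: shipping_addr=23 Main St → 23 Main St
item=F: shipping_addr=NULL, billing_addr=52 Hill Ln → 52 Hill Ln
item=G: shipping_addr=NULL, billing_addr=15 Main St → 15 Main St
item=J: shipping_addr=53 Main St → 53 Main St
item=M: shipping_addr=NULL, billing_addr=39 Hill Ln → 39 Hill Ln
item=P: shipping_addr=48 Elm Ave → 48 Elm Ave
item=Q: shipping_addr=NULL, billing_addr=56 Hill Ln → 56 Hill Ln
item=R: shipping_addr=NULL, billing_addr=1 Hill Ln → 1 Hill Ln
item=T: shipping_addr=NULL, billing_addr=NULL (all NULL) → NULL
item=V: shipping_addr=NULL, billing_addr=NULL (all NULL) → NULL
item=X: shipping_addr=NULL, billing_addr=32 Hill Ln → 32 Hill Ln

7 Main St, 23 Main St, 52 Hill Ln, 15 Main St, 53 Main St, 39 Hill Ln, 48 Elm Ave, 56 Hill Ln, 1 Hill Ln, NULL, NULL, 32 Hill Ln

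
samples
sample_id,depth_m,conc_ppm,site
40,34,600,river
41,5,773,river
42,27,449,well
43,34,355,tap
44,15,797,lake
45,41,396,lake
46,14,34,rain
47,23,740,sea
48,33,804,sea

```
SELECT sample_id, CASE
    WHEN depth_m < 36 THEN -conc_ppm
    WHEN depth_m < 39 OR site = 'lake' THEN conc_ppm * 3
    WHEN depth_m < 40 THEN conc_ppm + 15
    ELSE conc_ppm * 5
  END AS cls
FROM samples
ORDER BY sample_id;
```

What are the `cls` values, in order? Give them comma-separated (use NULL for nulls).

-600, -773, -449, -355, -797, 1188, -34, -740, -804

sample_id=40: depth_m < 36 → -600
sample_id=41: depth_m < 36 → -773
sample_id=42: depth_m < 36 → -449
sample_id=43: depth_m < 36 → -355
sample_id=44: depth_m < 36 → -797
sample_id=45: depth_m < 39 OR site = 'lake' → 1188
sample_id=46: depth_m < 36 → -34
sample_id=47: depth_m < 36 → -740
sample_id=48: depth_m < 36 → -804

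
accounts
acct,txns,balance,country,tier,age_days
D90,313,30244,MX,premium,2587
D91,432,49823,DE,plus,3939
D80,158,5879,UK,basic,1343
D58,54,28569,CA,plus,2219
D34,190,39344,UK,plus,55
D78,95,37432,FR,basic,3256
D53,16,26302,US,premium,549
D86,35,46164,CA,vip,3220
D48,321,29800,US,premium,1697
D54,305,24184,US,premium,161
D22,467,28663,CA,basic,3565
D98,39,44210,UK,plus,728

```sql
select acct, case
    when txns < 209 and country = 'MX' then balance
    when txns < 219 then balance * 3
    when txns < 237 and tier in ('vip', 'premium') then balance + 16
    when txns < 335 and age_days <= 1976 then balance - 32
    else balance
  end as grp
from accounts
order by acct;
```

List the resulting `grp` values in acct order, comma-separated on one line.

28663, 118032, 29768, 78906, 24152, 85707, 112296, 17637, 138492, 30244, 49823, 132630

acct=D22: ELSE → 28663
acct=D34: txns < 219 → 118032
acct=D48: txns < 335 and age_days <= 1976 → 29768
acct=D53: txns < 219 → 78906
acct=D54: txns < 335 and age_days <= 1976 → 24152
acct=D58: txns < 219 → 85707
acct=D78: txns < 219 → 112296
acct=D80: txns < 219 → 17637
acct=D86: txns < 219 → 138492
acct=D90: ELSE → 30244
acct=D91: ELSE → 49823
acct=D98: txns < 219 → 132630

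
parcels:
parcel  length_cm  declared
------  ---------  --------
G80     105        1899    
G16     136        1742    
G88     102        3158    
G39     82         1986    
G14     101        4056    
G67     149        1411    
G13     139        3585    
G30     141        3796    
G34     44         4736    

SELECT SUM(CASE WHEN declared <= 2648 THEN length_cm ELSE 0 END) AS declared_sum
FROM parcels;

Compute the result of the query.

472

parcel=G80: ✓ → 105
parcel=G16: ✓ → 136
parcel=G88: ✗
parcel=G39: ✓ → 82
parcel=G14: ✗
parcel=G67: ✓ → 149
parcel=G13: ✗
parcel=G30: ✗
parcel=G34: ✗
declared_sum = 105 + 136 + 82 + 149 = 472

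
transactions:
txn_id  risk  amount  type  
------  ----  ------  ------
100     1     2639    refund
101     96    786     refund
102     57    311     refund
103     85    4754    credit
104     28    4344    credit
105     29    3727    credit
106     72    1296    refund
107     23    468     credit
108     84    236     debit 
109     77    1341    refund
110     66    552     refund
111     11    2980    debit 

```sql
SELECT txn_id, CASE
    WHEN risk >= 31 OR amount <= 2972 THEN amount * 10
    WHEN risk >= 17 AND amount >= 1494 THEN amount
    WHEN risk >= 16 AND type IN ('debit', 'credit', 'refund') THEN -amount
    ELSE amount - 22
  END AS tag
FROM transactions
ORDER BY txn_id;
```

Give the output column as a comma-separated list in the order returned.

txn_id=100: risk >= 31 OR amount <= 2972 → 26390
txn_id=101: risk >= 31 OR amount <= 2972 → 7860
txn_id=102: risk >= 31 OR amount <= 2972 → 3110
txn_id=103: risk >= 31 OR amount <= 2972 → 47540
txn_id=104: risk >= 17 AND amount >= 1494 → 4344
txn_id=105: risk >= 17 AND amount >= 1494 → 3727
txn_id=106: risk >= 31 OR amount <= 2972 → 12960
txn_id=107: risk >= 31 OR amount <= 2972 → 4680
txn_id=108: risk >= 31 OR amount <= 2972 → 2360
txn_id=109: risk >= 31 OR amount <= 2972 → 13410
txn_id=110: risk >= 31 OR amount <= 2972 → 5520
txn_id=111: ELSE → 2958

26390, 7860, 3110, 47540, 4344, 3727, 12960, 4680, 2360, 13410, 5520, 2958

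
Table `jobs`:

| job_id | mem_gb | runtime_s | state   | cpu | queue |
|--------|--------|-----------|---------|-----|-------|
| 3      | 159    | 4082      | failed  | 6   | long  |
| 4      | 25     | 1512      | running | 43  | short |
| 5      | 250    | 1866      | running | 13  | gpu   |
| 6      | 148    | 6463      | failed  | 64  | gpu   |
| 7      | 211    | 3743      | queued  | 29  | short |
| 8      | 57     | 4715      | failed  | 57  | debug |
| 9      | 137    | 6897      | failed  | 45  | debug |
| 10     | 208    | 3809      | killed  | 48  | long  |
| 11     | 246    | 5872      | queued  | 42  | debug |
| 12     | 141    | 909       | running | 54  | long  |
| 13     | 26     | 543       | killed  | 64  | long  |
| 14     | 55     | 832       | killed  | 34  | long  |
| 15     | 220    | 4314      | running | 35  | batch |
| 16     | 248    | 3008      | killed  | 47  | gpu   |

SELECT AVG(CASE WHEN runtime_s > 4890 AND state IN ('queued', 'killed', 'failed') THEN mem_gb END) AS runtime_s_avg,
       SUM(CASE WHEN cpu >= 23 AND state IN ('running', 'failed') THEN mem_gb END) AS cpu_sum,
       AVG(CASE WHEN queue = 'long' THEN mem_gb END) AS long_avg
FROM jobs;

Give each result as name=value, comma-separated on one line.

[runtime_s_avg: runtime_s > 4890 AND state IN ('queued', 'killed', 'failed')]
job_id=3: ✗
job_id=4: ✗
job_id=5: ✗
job_id=6: ✓ → 148
job_id=7: ✗
job_id=8: ✗
job_id=9: ✓ → 137
job_id=10: ✗
job_id=11: ✓ → 246
job_id=12: ✗
job_id=13: ✗
job_id=14: ✗
job_id=15: ✗
job_id=16: ✗
runtime_s_avg = (148 + 137 + 246) / 3 = 177
—
[cpu_sum: cpu >= 23 AND state IN ('running', 'failed')]
job_id=3: ✗
job_id=4: ✓ → 25
job_id=5: ✗
job_id=6: ✓ → 148
job_id=7: ✗
job_id=8: ✓ → 57
job_id=9: ✓ → 137
job_id=10: ✗
job_id=11: ✗
job_id=12: ✓ → 141
job_id=13: ✗
job_id=14: ✗
job_id=15: ✓ → 220
job_id=16: ✗
cpu_sum = 25 + 148 + 57 + 137 + 141 + 220 = 728
—
[long_avg: queue = 'long']
job_id=3: ✓ → 159
job_id=4: ✗
job_id=5: ✗
job_id=6: ✗
job_id=7: ✗
job_id=8: ✗
job_id=9: ✗
job_id=10: ✓ → 208
job_id=11: ✗
job_id=12: ✓ → 141
job_id=13: ✓ → 26
job_id=14: ✓ → 55
job_id=15: ✗
job_id=16: ✗
long_avg = (159 + 208 + 141 + 26 + 55) / 5 = 117.8

runtime_s_avg=177, cpu_sum=728, long_avg=117.8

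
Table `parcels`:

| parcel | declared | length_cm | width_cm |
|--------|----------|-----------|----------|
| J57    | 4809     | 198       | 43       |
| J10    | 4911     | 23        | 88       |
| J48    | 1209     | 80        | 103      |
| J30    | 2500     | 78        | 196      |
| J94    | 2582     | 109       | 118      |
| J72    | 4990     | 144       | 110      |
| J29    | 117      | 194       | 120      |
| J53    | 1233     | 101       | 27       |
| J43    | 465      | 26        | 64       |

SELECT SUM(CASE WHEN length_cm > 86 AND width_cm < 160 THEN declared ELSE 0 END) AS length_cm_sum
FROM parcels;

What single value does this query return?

parcel=J57: ✓ → 4809
parcel=J10: ✗
parcel=J48: ✗
parcel=J30: ✗
parcel=J94: ✓ → 2582
parcel=J72: ✓ → 4990
parcel=J29: ✓ → 117
parcel=J53: ✓ → 1233
parcel=J43: ✗
length_cm_sum = 4809 + 2582 + 4990 + 117 + 1233 = 13731

13731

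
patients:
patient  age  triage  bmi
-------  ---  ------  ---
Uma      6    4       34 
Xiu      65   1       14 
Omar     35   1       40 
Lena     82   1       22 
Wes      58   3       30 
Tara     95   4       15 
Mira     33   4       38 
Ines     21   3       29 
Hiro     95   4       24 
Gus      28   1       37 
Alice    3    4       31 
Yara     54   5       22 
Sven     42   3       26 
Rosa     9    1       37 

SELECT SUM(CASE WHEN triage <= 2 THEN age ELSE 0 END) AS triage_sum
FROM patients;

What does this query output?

219

patient=Uma: ✗
patient=Xiu: ✓ → 65
patient=Omar: ✓ → 35
patient=Lena: ✓ → 82
patient=Wes: ✗
patient=Tara: ✗
patient=Mira: ✗
patient=Ines: ✗
patient=Hiro: ✗
patient=Gus: ✓ → 28
patient=Alice: ✗
patient=Yara: ✗
patient=Sven: ✗
patient=Rosa: ✓ → 9
triage_sum = 65 + 35 + 82 + 28 + 9 = 219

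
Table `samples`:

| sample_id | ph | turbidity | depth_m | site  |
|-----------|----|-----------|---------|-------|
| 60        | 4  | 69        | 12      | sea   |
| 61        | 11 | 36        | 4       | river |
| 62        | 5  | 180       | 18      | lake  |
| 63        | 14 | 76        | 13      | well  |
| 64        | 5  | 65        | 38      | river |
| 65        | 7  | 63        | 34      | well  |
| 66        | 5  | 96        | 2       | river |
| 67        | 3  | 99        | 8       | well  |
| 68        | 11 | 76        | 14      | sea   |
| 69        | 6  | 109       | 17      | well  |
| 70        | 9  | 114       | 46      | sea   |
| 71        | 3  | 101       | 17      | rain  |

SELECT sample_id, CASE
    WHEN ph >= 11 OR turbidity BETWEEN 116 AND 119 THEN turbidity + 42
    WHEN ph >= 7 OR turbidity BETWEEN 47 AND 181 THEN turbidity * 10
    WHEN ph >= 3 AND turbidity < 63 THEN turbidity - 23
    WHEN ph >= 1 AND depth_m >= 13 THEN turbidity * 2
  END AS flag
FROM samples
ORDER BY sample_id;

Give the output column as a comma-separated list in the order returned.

690, 78, 1800, 118, 650, 630, 960, 990, 118, 1090, 1140, 1010

sample_id=60: ph >= 7 OR turbidity BETWEEN 47 AND 181 → 690
sample_id=61: ph >= 11 OR turbidity BETWEEN 116 AND 119 → 78
sample_id=62: ph >= 7 OR turbidity BETWEEN 47 AND 181 → 1800
sample_id=63: ph >= 11 OR turbidity BETWEEN 116 AND 119 → 118
sample_id=64: ph >= 7 OR turbidity BETWEEN 47 AND 181 → 650
sample_id=65: ph >= 7 OR turbidity BETWEEN 47 AND 181 → 630
sample_id=66: ph >= 7 OR turbidity BETWEEN 47 AND 181 → 960
sample_id=67: ph >= 7 OR turbidity BETWEEN 47 AND 181 → 990
sample_id=68: ph >= 11 OR turbidity BETWEEN 116 AND 119 → 118
sample_id=69: ph >= 7 OR turbidity BETWEEN 47 AND 181 → 1090
sample_id=70: ph >= 7 OR turbidity BETWEEN 47 AND 181 → 1140
sample_id=71: ph >= 7 OR turbidity BETWEEN 47 AND 181 → 1010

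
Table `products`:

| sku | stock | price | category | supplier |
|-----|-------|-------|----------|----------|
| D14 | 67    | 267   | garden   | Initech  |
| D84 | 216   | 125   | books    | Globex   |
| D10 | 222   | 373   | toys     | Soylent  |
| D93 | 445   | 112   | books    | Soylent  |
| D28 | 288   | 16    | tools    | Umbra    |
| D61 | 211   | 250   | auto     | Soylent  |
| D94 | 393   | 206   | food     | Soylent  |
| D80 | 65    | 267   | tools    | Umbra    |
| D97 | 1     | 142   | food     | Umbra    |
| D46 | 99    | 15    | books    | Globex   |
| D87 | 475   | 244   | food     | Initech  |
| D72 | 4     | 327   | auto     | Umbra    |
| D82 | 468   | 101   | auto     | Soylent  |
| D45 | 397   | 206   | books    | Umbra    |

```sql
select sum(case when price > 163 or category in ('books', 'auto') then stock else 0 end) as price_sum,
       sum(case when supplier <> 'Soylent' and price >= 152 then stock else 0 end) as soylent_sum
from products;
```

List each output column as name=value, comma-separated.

price_sum=3062, soylent_sum=1008

[price_sum: price > 163 or category in ('books', 'auto')]
sku=D14: ✓ → 67
sku=D84: ✓ → 216
sku=D10: ✓ → 222
sku=D93: ✓ → 445
sku=D28: ✗
sku=D61: ✓ → 211
sku=D94: ✓ → 393
sku=D80: ✓ → 65
sku=D97: ✗
sku=D46: ✓ → 99
sku=D87: ✓ → 475
sku=D72: ✓ → 4
sku=D82: ✓ → 468
sku=D45: ✓ → 397
price_sum = 67 + 216 + 222 + 445 + 211 + 393 + 65 + 99 + 475 + 4 + 468 + 397 = 3062
—
[soylent_sum: supplier <> 'Soylent' and price >= 152]
sku=D14: ✓ → 67
sku=D84: ✗
sku=D10: ✗
sku=D93: ✗
sku=D28: ✗
sku=D61: ✗
sku=D94: ✗
sku=D80: ✓ → 65
sku=D97: ✗
sku=D46: ✗
sku=D87: ✓ → 475
sku=D72: ✓ → 4
sku=D82: ✗
sku=D45: ✓ → 397
soylent_sum = 67 + 65 + 475 + 4 + 397 = 1008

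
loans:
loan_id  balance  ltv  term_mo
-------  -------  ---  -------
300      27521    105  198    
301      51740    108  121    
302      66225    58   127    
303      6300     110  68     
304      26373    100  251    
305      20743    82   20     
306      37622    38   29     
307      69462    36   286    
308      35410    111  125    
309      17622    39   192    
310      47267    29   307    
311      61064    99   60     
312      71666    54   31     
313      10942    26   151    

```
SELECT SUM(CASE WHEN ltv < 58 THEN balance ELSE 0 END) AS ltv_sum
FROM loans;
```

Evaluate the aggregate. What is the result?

loan_id=300: ✗
loan_id=301: ✗
loan_id=302: ✗
loan_id=303: ✗
loan_id=304: ✗
loan_id=305: ✗
loan_id=306: ✓ → 37622
loan_id=307: ✓ → 69462
loan_id=308: ✗
loan_id=309: ✓ → 17622
loan_id=310: ✓ → 47267
loan_id=311: ✗
loan_id=312: ✓ → 71666
loan_id=313: ✓ → 10942
ltv_sum = 37622 + 69462 + 17622 + 47267 + 71666 + 10942 = 254581

254581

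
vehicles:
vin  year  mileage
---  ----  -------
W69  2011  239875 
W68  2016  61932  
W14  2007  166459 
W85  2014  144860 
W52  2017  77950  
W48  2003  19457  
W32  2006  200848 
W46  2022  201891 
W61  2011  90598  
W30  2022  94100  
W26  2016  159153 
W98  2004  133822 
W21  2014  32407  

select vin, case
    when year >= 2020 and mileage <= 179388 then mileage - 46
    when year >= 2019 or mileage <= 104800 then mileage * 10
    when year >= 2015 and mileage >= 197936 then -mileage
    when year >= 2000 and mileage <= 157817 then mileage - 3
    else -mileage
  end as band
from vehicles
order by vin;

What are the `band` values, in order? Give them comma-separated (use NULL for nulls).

vin=W14: ELSE → -166459
vin=W21: year >= 2019 or mileage <= 104800 → 324070
vin=W26: ELSE → -159153
vin=W30: year >= 2020 and mileage <= 179388 → 94054
vin=W32: ELSE → -200848
vin=W46: year >= 2019 or mileage <= 104800 → 2018910
vin=W48: year >= 2019 or mileage <= 104800 → 194570
vin=W52: year >= 2019 or mileage <= 104800 → 779500
vin=W61: year >= 2019 or mileage <= 104800 → 905980
vin=W68: year >= 2019 or mileage <= 104800 → 619320
vin=W69: ELSE → -239875
vin=W85: year >= 2000 and mileage <= 157817 → 144857
vin=W98: year >= 2000 and mileage <= 157817 → 133819

-166459, 324070, -159153, 94054, -200848, 2018910, 194570, 779500, 905980, 619320, -239875, 144857, 133819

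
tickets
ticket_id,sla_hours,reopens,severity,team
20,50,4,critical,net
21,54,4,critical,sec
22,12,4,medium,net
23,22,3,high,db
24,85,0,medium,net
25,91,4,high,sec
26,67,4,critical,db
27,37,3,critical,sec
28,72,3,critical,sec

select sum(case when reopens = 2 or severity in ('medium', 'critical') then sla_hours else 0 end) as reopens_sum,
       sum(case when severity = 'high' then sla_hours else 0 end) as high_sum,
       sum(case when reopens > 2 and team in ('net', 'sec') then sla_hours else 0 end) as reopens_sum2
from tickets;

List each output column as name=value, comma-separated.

reopens_sum=377, high_sum=113, reopens_sum2=316

[reopens_sum: reopens = 2 or severity in ('medium', 'critical')]
ticket_id=20: ✓ → 50
ticket_id=21: ✓ → 54
ticket_id=22: ✓ → 12
ticket_id=23: ✗
ticket_id=24: ✓ → 85
ticket_id=25: ✗
ticket_id=26: ✓ → 67
ticket_id=27: ✓ → 37
ticket_id=28: ✓ → 72
reopens_sum = 50 + 54 + 12 + 85 + 67 + 37 + 72 = 377
—
[high_sum: severity = 'high']
ticket_id=20: ✗
ticket_id=21: ✗
ticket_id=22: ✗
ticket_id=23: ✓ → 22
ticket_id=24: ✗
ticket_id=25: ✓ → 91
ticket_id=26: ✗
ticket_id=27: ✗
ticket_id=28: ✗
high_sum = 22 + 91 = 113
—
[reopens_sum2: reopens > 2 and team in ('net', 'sec')]
ticket_id=20: ✓ → 50
ticket_id=21: ✓ → 54
ticket_id=22: ✓ → 12
ticket_id=23: ✗
ticket_id=24: ✗
ticket_id=25: ✓ → 91
ticket_id=26: ✗
ticket_id=27: ✓ → 37
ticket_id=28: ✓ → 72
reopens_sum2 = 50 + 54 + 12 + 91 + 37 + 72 = 316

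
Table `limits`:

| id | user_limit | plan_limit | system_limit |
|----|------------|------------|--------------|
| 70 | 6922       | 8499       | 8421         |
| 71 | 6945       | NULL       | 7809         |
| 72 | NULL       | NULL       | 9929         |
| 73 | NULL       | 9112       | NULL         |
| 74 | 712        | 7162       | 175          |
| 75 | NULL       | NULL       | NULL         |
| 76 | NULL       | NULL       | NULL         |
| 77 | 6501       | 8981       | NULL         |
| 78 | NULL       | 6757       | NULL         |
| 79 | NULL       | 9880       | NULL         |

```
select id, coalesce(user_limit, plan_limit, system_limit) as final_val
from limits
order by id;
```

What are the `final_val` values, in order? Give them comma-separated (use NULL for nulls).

id=70: user_limit=6922 → 6922
id=71: user_limit=6945 → 6945
id=72: user_limit=NULL, plan_limit=NULL, system_limit=9929 → 9929
id=73: user_limit=NULL, plan_limit=9112 → 9112
id=74: user_limit=712 → 712
id=75: user_limit=NULL, plan_limit=NULL, system_limit=NULL (all NULL) → NULL
id=76: user_limit=NULL, plan_limit=NULL, system_limit=NULL (all NULL) → NULL
id=77: user_limit=6501 → 6501
id=78: user_limit=NULL, plan_limit=6757 → 6757
id=79: user_limit=NULL, plan_limit=9880 → 9880

6922, 6945, 9929, 9112, 712, NULL, NULL, 6501, 6757, 9880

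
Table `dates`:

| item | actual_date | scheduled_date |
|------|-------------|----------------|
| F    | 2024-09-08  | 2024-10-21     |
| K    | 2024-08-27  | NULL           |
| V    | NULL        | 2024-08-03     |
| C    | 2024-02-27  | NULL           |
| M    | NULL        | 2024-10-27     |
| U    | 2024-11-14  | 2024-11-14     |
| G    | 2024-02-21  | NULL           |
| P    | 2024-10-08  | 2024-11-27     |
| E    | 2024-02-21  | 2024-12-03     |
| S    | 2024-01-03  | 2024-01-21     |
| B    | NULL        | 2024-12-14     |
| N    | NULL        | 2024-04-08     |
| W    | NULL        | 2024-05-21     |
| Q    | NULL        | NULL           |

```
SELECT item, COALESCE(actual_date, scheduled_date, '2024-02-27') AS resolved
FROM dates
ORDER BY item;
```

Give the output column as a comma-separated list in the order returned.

item=B: actual_date=NULL, scheduled_date=2024-12-14 → 2024-12-14
item=C: actual_date=2024-02-27 → 2024-02-27
item=E: actual_date=2024-02-21 → 2024-02-21
item=F: actual_date=2024-09-08 → 2024-09-08
item=G: actual_date=2024-02-21 → 2024-02-21
item=K: actual_date=2024-08-27 → 2024-08-27
item=M: actual_date=NULL, scheduled_date=2024-10-27 → 2024-10-27
item=N: actual_date=NULL, scheduled_date=2024-04-08 → 2024-04-08
item=P: actual_date=2024-10-08 → 2024-10-08
item=Q: actual_date=NULL, scheduled_date=NULL, → literal 2024-02-27 → 2024-02-27
item=S: actual_date=2024-01-03 → 2024-01-03
item=U: actual_date=2024-11-14 → 2024-11-14
item=V: actual_date=NULL, scheduled_date=2024-08-03 → 2024-08-03
item=W: actual_date=NULL, scheduled_date=2024-05-21 → 2024-05-21

2024-12-14, 2024-02-27, 2024-02-21, 2024-09-08, 2024-02-21, 2024-08-27, 2024-10-27, 2024-04-08, 2024-10-08, 2024-02-27, 2024-01-03, 2024-11-14, 2024-08-03, 2024-05-21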